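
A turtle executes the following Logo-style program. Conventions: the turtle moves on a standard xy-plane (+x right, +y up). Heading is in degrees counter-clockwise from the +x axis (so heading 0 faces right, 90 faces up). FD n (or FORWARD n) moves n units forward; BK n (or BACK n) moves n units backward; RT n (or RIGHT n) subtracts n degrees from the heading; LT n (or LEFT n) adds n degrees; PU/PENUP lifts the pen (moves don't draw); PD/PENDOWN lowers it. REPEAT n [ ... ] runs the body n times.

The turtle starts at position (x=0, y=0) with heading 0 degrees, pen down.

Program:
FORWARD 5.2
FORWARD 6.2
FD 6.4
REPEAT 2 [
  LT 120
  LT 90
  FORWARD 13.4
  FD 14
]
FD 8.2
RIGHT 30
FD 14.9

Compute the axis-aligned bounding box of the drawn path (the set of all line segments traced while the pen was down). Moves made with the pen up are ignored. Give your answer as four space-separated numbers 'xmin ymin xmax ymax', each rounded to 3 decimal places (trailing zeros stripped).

Executing turtle program step by step:
Start: pos=(0,0), heading=0, pen down
FD 5.2: (0,0) -> (5.2,0) [heading=0, draw]
FD 6.2: (5.2,0) -> (11.4,0) [heading=0, draw]
FD 6.4: (11.4,0) -> (17.8,0) [heading=0, draw]
REPEAT 2 [
  -- iteration 1/2 --
  LT 120: heading 0 -> 120
  LT 90: heading 120 -> 210
  FD 13.4: (17.8,0) -> (6.195,-6.7) [heading=210, draw]
  FD 14: (6.195,-6.7) -> (-5.929,-13.7) [heading=210, draw]
  -- iteration 2/2 --
  LT 120: heading 210 -> 330
  LT 90: heading 330 -> 60
  FD 13.4: (-5.929,-13.7) -> (0.771,-2.095) [heading=60, draw]
  FD 14: (0.771,-2.095) -> (7.771,10.029) [heading=60, draw]
]
FD 8.2: (7.771,10.029) -> (11.871,17.131) [heading=60, draw]
RT 30: heading 60 -> 30
FD 14.9: (11.871,17.131) -> (24.775,24.581) [heading=30, draw]
Final: pos=(24.775,24.581), heading=30, 9 segment(s) drawn

Segment endpoints: x in {-5.929, 0, 0.771, 5.2, 6.195, 7.771, 11.4, 11.871, 17.8, 24.775}, y in {-13.7, -6.7, -2.095, 0, 10.029, 17.131, 24.581}
xmin=-5.929, ymin=-13.7, xmax=24.775, ymax=24.581

Answer: -5.929 -13.7 24.775 24.581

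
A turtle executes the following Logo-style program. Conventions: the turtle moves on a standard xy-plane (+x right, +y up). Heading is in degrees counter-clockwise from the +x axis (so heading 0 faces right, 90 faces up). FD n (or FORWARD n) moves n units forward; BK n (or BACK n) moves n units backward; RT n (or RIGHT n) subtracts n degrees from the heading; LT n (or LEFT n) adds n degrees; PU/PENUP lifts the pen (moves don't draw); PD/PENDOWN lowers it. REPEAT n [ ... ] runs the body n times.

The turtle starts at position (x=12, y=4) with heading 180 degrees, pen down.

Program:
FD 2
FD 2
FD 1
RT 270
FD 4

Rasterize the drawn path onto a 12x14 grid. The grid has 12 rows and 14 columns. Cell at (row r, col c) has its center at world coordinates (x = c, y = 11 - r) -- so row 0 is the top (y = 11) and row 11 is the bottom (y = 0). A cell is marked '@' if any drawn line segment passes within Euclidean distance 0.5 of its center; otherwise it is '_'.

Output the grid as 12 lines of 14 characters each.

Answer: ______________
______________
______________
______________
______________
______________
______________
_______@@@@@@_
_______@______
_______@______
_______@______
_______@______

Derivation:
Segment 0: (12,4) -> (10,4)
Segment 1: (10,4) -> (8,4)
Segment 2: (8,4) -> (7,4)
Segment 3: (7,4) -> (7,0)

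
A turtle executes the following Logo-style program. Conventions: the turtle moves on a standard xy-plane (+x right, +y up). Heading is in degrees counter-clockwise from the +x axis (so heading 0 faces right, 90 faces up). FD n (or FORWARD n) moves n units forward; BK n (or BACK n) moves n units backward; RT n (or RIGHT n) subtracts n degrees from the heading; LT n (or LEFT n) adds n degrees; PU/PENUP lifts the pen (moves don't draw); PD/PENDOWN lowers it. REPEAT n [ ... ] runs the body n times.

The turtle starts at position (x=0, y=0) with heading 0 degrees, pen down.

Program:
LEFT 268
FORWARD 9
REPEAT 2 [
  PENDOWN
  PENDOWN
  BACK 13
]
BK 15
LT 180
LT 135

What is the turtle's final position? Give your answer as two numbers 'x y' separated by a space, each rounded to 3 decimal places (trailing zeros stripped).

Answer: 1.117 31.981

Derivation:
Executing turtle program step by step:
Start: pos=(0,0), heading=0, pen down
LT 268: heading 0 -> 268
FD 9: (0,0) -> (-0.314,-8.995) [heading=268, draw]
REPEAT 2 [
  -- iteration 1/2 --
  PD: pen down
  PD: pen down
  BK 13: (-0.314,-8.995) -> (0.14,3.998) [heading=268, draw]
  -- iteration 2/2 --
  PD: pen down
  PD: pen down
  BK 13: (0.14,3.998) -> (0.593,16.99) [heading=268, draw]
]
BK 15: (0.593,16.99) -> (1.117,31.981) [heading=268, draw]
LT 180: heading 268 -> 88
LT 135: heading 88 -> 223
Final: pos=(1.117,31.981), heading=223, 4 segment(s) drawn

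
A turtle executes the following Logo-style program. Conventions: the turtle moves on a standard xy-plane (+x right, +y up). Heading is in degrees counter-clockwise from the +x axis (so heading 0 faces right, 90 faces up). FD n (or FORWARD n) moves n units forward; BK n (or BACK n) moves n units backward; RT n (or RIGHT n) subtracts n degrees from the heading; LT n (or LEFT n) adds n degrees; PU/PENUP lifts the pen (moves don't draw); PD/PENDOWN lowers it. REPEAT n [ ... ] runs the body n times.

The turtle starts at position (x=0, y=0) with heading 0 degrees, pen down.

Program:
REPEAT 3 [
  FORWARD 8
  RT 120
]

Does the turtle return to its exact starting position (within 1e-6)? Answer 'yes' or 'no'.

Answer: yes

Derivation:
Executing turtle program step by step:
Start: pos=(0,0), heading=0, pen down
REPEAT 3 [
  -- iteration 1/3 --
  FD 8: (0,0) -> (8,0) [heading=0, draw]
  RT 120: heading 0 -> 240
  -- iteration 2/3 --
  FD 8: (8,0) -> (4,-6.928) [heading=240, draw]
  RT 120: heading 240 -> 120
  -- iteration 3/3 --
  FD 8: (4,-6.928) -> (0,0) [heading=120, draw]
  RT 120: heading 120 -> 0
]
Final: pos=(0,0), heading=0, 3 segment(s) drawn

Start position: (0, 0)
Final position: (0, 0)
Distance = 0; < 1e-6 -> CLOSED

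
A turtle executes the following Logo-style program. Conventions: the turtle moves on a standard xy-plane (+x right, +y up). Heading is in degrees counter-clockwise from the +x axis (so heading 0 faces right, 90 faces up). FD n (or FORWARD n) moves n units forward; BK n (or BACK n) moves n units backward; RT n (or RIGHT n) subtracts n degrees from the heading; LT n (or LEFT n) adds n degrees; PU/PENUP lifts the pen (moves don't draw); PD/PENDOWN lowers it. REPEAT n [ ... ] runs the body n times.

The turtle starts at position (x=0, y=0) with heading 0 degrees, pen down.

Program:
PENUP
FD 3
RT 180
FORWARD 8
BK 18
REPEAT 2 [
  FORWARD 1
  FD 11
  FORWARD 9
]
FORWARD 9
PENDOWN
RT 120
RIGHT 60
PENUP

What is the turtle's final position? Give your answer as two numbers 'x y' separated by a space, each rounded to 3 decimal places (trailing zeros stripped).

Executing turtle program step by step:
Start: pos=(0,0), heading=0, pen down
PU: pen up
FD 3: (0,0) -> (3,0) [heading=0, move]
RT 180: heading 0 -> 180
FD 8: (3,0) -> (-5,0) [heading=180, move]
BK 18: (-5,0) -> (13,0) [heading=180, move]
REPEAT 2 [
  -- iteration 1/2 --
  FD 1: (13,0) -> (12,0) [heading=180, move]
  FD 11: (12,0) -> (1,0) [heading=180, move]
  FD 9: (1,0) -> (-8,0) [heading=180, move]
  -- iteration 2/2 --
  FD 1: (-8,0) -> (-9,0) [heading=180, move]
  FD 11: (-9,0) -> (-20,0) [heading=180, move]
  FD 9: (-20,0) -> (-29,0) [heading=180, move]
]
FD 9: (-29,0) -> (-38,0) [heading=180, move]
PD: pen down
RT 120: heading 180 -> 60
RT 60: heading 60 -> 0
PU: pen up
Final: pos=(-38,0), heading=0, 0 segment(s) drawn

Answer: -38 0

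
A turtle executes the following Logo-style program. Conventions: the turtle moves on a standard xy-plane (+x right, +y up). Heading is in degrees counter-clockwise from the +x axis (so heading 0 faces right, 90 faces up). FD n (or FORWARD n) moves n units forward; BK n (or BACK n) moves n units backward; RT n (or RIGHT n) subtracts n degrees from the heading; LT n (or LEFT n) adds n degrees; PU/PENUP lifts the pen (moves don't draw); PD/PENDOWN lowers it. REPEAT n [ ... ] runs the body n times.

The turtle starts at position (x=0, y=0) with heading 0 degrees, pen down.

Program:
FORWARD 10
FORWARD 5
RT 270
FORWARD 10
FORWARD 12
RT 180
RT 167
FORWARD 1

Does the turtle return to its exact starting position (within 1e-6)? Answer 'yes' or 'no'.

Executing turtle program step by step:
Start: pos=(0,0), heading=0, pen down
FD 10: (0,0) -> (10,0) [heading=0, draw]
FD 5: (10,0) -> (15,0) [heading=0, draw]
RT 270: heading 0 -> 90
FD 10: (15,0) -> (15,10) [heading=90, draw]
FD 12: (15,10) -> (15,22) [heading=90, draw]
RT 180: heading 90 -> 270
RT 167: heading 270 -> 103
FD 1: (15,22) -> (14.775,22.974) [heading=103, draw]
Final: pos=(14.775,22.974), heading=103, 5 segment(s) drawn

Start position: (0, 0)
Final position: (14.775, 22.974)
Distance = 27.315; >= 1e-6 -> NOT closed

Answer: no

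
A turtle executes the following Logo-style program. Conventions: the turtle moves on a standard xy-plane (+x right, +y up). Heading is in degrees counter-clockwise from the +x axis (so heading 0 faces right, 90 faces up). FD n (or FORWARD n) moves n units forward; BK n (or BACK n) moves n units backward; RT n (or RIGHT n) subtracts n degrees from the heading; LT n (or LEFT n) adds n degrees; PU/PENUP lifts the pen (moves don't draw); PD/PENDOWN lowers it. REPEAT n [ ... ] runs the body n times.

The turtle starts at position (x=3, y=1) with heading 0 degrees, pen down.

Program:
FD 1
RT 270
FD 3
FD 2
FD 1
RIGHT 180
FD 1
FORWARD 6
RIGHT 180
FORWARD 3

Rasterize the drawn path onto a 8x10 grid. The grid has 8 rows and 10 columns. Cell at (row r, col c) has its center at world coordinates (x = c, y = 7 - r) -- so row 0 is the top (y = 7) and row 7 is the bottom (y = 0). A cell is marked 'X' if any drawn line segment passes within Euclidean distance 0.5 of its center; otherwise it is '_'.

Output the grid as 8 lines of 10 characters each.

Answer: ____X_____
____X_____
____X_____
____X_____
____X_____
____X_____
___XX_____
____X_____

Derivation:
Segment 0: (3,1) -> (4,1)
Segment 1: (4,1) -> (4,4)
Segment 2: (4,4) -> (4,6)
Segment 3: (4,6) -> (4,7)
Segment 4: (4,7) -> (4,6)
Segment 5: (4,6) -> (4,0)
Segment 6: (4,0) -> (4,3)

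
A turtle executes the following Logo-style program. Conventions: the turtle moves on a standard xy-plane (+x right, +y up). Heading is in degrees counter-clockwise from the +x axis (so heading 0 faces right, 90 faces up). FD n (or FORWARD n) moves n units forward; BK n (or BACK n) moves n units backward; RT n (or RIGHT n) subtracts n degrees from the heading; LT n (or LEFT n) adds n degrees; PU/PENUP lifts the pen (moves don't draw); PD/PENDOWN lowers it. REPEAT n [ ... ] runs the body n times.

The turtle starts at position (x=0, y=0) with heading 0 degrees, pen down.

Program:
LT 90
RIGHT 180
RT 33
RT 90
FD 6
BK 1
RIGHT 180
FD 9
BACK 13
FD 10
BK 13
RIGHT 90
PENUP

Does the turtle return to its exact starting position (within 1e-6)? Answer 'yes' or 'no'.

Answer: no

Derivation:
Executing turtle program step by step:
Start: pos=(0,0), heading=0, pen down
LT 90: heading 0 -> 90
RT 180: heading 90 -> 270
RT 33: heading 270 -> 237
RT 90: heading 237 -> 147
FD 6: (0,0) -> (-5.032,3.268) [heading=147, draw]
BK 1: (-5.032,3.268) -> (-4.193,2.723) [heading=147, draw]
RT 180: heading 147 -> 327
FD 9: (-4.193,2.723) -> (3.355,-2.179) [heading=327, draw]
BK 13: (3.355,-2.179) -> (-7.548,4.902) [heading=327, draw]
FD 10: (-7.548,4.902) -> (0.839,-0.545) [heading=327, draw]
BK 13: (0.839,-0.545) -> (-10.064,6.536) [heading=327, draw]
RT 90: heading 327 -> 237
PU: pen up
Final: pos=(-10.064,6.536), heading=237, 6 segment(s) drawn

Start position: (0, 0)
Final position: (-10.064, 6.536)
Distance = 12; >= 1e-6 -> NOT closed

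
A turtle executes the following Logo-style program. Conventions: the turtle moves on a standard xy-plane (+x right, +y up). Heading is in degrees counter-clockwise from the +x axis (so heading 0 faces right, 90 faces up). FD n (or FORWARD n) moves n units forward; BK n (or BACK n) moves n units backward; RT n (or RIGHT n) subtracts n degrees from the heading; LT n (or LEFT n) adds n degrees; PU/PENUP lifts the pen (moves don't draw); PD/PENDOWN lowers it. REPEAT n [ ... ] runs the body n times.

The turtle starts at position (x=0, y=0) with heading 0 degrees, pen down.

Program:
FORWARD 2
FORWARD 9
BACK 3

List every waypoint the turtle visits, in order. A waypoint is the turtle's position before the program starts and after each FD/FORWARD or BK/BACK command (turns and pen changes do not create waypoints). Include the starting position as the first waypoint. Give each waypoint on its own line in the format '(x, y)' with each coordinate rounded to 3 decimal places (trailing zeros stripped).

Answer: (0, 0)
(2, 0)
(11, 0)
(8, 0)

Derivation:
Executing turtle program step by step:
Start: pos=(0,0), heading=0, pen down
FD 2: (0,0) -> (2,0) [heading=0, draw]
FD 9: (2,0) -> (11,0) [heading=0, draw]
BK 3: (11,0) -> (8,0) [heading=0, draw]
Final: pos=(8,0), heading=0, 3 segment(s) drawn
Waypoints (4 total):
(0, 0)
(2, 0)
(11, 0)
(8, 0)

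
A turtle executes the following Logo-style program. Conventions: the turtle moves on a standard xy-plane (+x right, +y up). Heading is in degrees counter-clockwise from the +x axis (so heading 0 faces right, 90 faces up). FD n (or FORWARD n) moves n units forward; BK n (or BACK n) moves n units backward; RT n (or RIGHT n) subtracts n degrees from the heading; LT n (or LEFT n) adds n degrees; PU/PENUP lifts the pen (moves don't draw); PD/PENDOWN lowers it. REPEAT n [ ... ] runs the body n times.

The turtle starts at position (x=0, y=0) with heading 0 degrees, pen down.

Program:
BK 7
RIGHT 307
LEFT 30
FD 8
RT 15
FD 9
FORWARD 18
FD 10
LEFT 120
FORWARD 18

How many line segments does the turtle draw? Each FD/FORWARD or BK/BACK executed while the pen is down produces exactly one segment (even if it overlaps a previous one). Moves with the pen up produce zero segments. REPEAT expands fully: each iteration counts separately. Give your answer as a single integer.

Answer: 6

Derivation:
Executing turtle program step by step:
Start: pos=(0,0), heading=0, pen down
BK 7: (0,0) -> (-7,0) [heading=0, draw]
RT 307: heading 0 -> 53
LT 30: heading 53 -> 83
FD 8: (-7,0) -> (-6.025,7.94) [heading=83, draw]
RT 15: heading 83 -> 68
FD 9: (-6.025,7.94) -> (-2.654,16.285) [heading=68, draw]
FD 18: (-2.654,16.285) -> (4.089,32.974) [heading=68, draw]
FD 10: (4.089,32.974) -> (7.835,42.246) [heading=68, draw]
LT 120: heading 68 -> 188
FD 18: (7.835,42.246) -> (-9.989,39.741) [heading=188, draw]
Final: pos=(-9.989,39.741), heading=188, 6 segment(s) drawn
Segments drawn: 6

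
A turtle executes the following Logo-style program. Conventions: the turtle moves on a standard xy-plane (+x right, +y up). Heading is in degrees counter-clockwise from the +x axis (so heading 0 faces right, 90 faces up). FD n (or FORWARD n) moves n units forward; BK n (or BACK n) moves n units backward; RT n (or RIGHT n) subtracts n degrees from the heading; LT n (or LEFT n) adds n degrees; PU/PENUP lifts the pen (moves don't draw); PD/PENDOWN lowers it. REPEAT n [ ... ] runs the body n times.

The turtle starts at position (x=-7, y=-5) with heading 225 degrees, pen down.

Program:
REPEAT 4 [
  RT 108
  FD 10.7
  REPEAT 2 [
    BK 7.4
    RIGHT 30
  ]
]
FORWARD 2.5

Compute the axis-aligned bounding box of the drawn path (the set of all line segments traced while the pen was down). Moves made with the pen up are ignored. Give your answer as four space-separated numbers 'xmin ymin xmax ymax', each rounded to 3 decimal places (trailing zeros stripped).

Answer: -16.282 -17.765 1.655 4.534

Derivation:
Executing turtle program step by step:
Start: pos=(-7,-5), heading=225, pen down
REPEAT 4 [
  -- iteration 1/4 --
  RT 108: heading 225 -> 117
  FD 10.7: (-7,-5) -> (-11.858,4.534) [heading=117, draw]
  REPEAT 2 [
    -- iteration 1/2 --
    BK 7.4: (-11.858,4.534) -> (-8.498,-2.06) [heading=117, draw]
    RT 30: heading 117 -> 87
    -- iteration 2/2 --
    BK 7.4: (-8.498,-2.06) -> (-8.885,-9.45) [heading=87, draw]
    RT 30: heading 87 -> 57
  ]
  -- iteration 2/4 --
  RT 108: heading 57 -> 309
  FD 10.7: (-8.885,-9.45) -> (-2.152,-17.765) [heading=309, draw]
  REPEAT 2 [
    -- iteration 1/2 --
    BK 7.4: (-2.152,-17.765) -> (-6.809,-12.014) [heading=309, draw]
    RT 30: heading 309 -> 279
    -- iteration 2/2 --
    BK 7.4: (-6.809,-12.014) -> (-7.966,-4.705) [heading=279, draw]
    RT 30: heading 279 -> 249
  ]
  -- iteration 3/4 --
  RT 108: heading 249 -> 141
  FD 10.7: (-7.966,-4.705) -> (-16.282,2.029) [heading=141, draw]
  REPEAT 2 [
    -- iteration 1/2 --
    BK 7.4: (-16.282,2.029) -> (-10.531,-2.628) [heading=141, draw]
    RT 30: heading 141 -> 111
    -- iteration 2/2 --
    BK 7.4: (-10.531,-2.628) -> (-7.879,-9.537) [heading=111, draw]
    RT 30: heading 111 -> 81
  ]
  -- iteration 4/4 --
  RT 108: heading 81 -> 333
  FD 10.7: (-7.879,-9.537) -> (1.655,-14.395) [heading=333, draw]
  REPEAT 2 [
    -- iteration 1/2 --
    BK 7.4: (1.655,-14.395) -> (-4.939,-11.035) [heading=333, draw]
    RT 30: heading 333 -> 303
    -- iteration 2/2 --
    BK 7.4: (-4.939,-11.035) -> (-8.969,-4.829) [heading=303, draw]
    RT 30: heading 303 -> 273
  ]
]
FD 2.5: (-8.969,-4.829) -> (-8.838,-7.326) [heading=273, draw]
Final: pos=(-8.838,-7.326), heading=273, 13 segment(s) drawn

Segment endpoints: x in {-16.282, -11.858, -10.531, -8.969, -8.885, -8.838, -8.498, -7.966, -7.879, -7, -6.809, -4.939, -2.152, 1.655}, y in {-17.765, -14.395, -12.014, -11.035, -9.537, -9.45, -7.326, -5, -4.829, -4.705, -2.628, -2.06, 2.029, 4.534}
xmin=-16.282, ymin=-17.765, xmax=1.655, ymax=4.534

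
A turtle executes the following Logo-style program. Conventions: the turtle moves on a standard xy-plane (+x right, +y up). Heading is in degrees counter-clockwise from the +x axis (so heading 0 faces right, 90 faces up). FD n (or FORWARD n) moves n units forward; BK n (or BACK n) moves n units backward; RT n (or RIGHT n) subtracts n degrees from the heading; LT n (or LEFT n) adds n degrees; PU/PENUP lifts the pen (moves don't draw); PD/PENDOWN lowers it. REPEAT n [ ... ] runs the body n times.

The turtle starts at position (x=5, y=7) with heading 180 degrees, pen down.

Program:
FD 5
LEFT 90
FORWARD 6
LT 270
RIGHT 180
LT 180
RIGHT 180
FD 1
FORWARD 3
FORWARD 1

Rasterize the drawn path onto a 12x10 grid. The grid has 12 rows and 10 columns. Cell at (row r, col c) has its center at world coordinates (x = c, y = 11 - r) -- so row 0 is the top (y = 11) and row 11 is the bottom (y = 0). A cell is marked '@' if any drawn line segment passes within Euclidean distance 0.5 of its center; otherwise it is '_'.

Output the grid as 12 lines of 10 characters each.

Segment 0: (5,7) -> (0,7)
Segment 1: (0,7) -> (-0,1)
Segment 2: (-0,1) -> (1,1)
Segment 3: (1,1) -> (4,1)
Segment 4: (4,1) -> (5,1)

Answer: __________
__________
__________
__________
@@@@@@____
@_________
@_________
@_________
@_________
@_________
@@@@@@____
__________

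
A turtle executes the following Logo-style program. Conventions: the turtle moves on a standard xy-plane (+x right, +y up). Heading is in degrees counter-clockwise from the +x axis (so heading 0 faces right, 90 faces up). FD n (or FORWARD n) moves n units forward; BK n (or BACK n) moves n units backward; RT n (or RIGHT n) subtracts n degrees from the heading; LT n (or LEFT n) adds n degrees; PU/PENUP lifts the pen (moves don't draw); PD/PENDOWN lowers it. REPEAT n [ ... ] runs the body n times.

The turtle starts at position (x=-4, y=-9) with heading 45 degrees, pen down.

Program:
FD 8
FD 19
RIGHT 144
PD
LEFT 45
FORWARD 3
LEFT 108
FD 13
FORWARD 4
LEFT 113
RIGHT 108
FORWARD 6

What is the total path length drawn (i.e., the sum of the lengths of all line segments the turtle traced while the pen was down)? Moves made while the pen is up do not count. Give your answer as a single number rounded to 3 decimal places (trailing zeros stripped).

Executing turtle program step by step:
Start: pos=(-4,-9), heading=45, pen down
FD 8: (-4,-9) -> (1.657,-3.343) [heading=45, draw]
FD 19: (1.657,-3.343) -> (15.092,10.092) [heading=45, draw]
RT 144: heading 45 -> 261
PD: pen down
LT 45: heading 261 -> 306
FD 3: (15.092,10.092) -> (16.855,7.665) [heading=306, draw]
LT 108: heading 306 -> 54
FD 13: (16.855,7.665) -> (24.496,18.182) [heading=54, draw]
FD 4: (24.496,18.182) -> (26.848,21.418) [heading=54, draw]
LT 113: heading 54 -> 167
RT 108: heading 167 -> 59
FD 6: (26.848,21.418) -> (29.938,26.561) [heading=59, draw]
Final: pos=(29.938,26.561), heading=59, 6 segment(s) drawn

Segment lengths:
  seg 1: (-4,-9) -> (1.657,-3.343), length = 8
  seg 2: (1.657,-3.343) -> (15.092,10.092), length = 19
  seg 3: (15.092,10.092) -> (16.855,7.665), length = 3
  seg 4: (16.855,7.665) -> (24.496,18.182), length = 13
  seg 5: (24.496,18.182) -> (26.848,21.418), length = 4
  seg 6: (26.848,21.418) -> (29.938,26.561), length = 6
Total = 53

Answer: 53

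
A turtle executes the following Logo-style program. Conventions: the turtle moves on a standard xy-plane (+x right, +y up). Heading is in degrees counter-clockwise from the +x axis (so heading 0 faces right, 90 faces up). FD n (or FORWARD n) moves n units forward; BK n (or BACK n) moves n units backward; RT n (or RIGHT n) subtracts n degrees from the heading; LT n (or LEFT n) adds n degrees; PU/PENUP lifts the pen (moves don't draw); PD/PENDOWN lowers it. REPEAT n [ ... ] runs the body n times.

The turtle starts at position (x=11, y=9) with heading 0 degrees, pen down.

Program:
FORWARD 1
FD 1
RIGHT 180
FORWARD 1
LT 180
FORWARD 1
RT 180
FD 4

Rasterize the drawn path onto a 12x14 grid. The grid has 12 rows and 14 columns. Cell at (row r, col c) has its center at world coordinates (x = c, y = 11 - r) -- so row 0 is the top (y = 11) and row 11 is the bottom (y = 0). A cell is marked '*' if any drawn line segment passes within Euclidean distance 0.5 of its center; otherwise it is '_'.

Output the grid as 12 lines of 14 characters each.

Segment 0: (11,9) -> (12,9)
Segment 1: (12,9) -> (13,9)
Segment 2: (13,9) -> (12,9)
Segment 3: (12,9) -> (13,9)
Segment 4: (13,9) -> (9,9)

Answer: ______________
______________
_________*****
______________
______________
______________
______________
______________
______________
______________
______________
______________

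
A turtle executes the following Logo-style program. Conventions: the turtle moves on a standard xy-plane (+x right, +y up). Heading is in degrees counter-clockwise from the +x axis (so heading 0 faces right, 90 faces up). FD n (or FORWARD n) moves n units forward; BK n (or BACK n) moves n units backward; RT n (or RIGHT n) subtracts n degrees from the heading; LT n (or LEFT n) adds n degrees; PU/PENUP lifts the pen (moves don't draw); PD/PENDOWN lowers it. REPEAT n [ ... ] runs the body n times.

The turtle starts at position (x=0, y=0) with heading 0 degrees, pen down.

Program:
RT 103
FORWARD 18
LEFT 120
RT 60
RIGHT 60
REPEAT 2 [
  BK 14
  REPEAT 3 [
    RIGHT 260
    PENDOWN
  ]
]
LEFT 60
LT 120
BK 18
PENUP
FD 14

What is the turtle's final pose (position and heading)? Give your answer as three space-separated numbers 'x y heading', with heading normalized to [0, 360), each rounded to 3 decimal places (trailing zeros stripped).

Executing turtle program step by step:
Start: pos=(0,0), heading=0, pen down
RT 103: heading 0 -> 257
FD 18: (0,0) -> (-4.049,-17.539) [heading=257, draw]
LT 120: heading 257 -> 17
RT 60: heading 17 -> 317
RT 60: heading 317 -> 257
REPEAT 2 [
  -- iteration 1/2 --
  BK 14: (-4.049,-17.539) -> (-0.9,-3.897) [heading=257, draw]
  REPEAT 3 [
    -- iteration 1/3 --
    RT 260: heading 257 -> 357
    PD: pen down
    -- iteration 2/3 --
    RT 260: heading 357 -> 97
    PD: pen down
    -- iteration 3/3 --
    RT 260: heading 97 -> 197
    PD: pen down
  ]
  -- iteration 2/2 --
  BK 14: (-0.9,-3.897) -> (12.488,0.196) [heading=197, draw]
  REPEAT 3 [
    -- iteration 1/3 --
    RT 260: heading 197 -> 297
    PD: pen down
    -- iteration 2/3 --
    RT 260: heading 297 -> 37
    PD: pen down
    -- iteration 3/3 --
    RT 260: heading 37 -> 137
    PD: pen down
  ]
]
LT 60: heading 137 -> 197
LT 120: heading 197 -> 317
BK 18: (12.488,0.196) -> (-0.676,12.472) [heading=317, draw]
PU: pen up
FD 14: (-0.676,12.472) -> (9.563,2.924) [heading=317, move]
Final: pos=(9.563,2.924), heading=317, 4 segment(s) drawn

Answer: 9.563 2.924 317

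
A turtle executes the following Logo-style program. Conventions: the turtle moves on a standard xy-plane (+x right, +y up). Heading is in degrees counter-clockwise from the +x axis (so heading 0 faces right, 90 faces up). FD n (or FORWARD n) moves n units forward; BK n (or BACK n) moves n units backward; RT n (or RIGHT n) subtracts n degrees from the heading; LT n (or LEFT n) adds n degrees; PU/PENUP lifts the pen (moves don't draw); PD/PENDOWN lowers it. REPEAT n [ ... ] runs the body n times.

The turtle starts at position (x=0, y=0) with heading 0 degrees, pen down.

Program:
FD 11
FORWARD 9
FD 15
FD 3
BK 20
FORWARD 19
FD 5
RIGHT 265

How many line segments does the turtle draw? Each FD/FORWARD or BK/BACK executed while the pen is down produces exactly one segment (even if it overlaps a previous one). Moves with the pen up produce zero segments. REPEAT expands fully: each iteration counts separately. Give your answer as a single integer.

Executing turtle program step by step:
Start: pos=(0,0), heading=0, pen down
FD 11: (0,0) -> (11,0) [heading=0, draw]
FD 9: (11,0) -> (20,0) [heading=0, draw]
FD 15: (20,0) -> (35,0) [heading=0, draw]
FD 3: (35,0) -> (38,0) [heading=0, draw]
BK 20: (38,0) -> (18,0) [heading=0, draw]
FD 19: (18,0) -> (37,0) [heading=0, draw]
FD 5: (37,0) -> (42,0) [heading=0, draw]
RT 265: heading 0 -> 95
Final: pos=(42,0), heading=95, 7 segment(s) drawn
Segments drawn: 7

Answer: 7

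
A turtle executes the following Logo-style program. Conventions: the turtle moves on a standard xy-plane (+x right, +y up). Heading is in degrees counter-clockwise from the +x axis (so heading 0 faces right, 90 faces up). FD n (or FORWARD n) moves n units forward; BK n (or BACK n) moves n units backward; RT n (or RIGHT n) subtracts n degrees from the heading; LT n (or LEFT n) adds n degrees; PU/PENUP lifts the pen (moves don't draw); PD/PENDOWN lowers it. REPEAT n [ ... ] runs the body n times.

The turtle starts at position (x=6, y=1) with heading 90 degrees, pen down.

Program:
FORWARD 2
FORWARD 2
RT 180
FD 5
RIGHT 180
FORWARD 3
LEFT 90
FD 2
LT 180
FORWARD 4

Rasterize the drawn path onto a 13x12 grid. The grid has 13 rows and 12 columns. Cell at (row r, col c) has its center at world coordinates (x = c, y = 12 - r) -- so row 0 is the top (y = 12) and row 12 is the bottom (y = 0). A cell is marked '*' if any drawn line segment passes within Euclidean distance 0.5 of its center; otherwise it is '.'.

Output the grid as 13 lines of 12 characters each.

Segment 0: (6,1) -> (6,3)
Segment 1: (6,3) -> (6,5)
Segment 2: (6,5) -> (6,0)
Segment 3: (6,0) -> (6,3)
Segment 4: (6,3) -> (4,3)
Segment 5: (4,3) -> (8,3)

Answer: ............
............
............
............
............
............
............
......*.....
......*.....
....*****...
......*.....
......*.....
......*.....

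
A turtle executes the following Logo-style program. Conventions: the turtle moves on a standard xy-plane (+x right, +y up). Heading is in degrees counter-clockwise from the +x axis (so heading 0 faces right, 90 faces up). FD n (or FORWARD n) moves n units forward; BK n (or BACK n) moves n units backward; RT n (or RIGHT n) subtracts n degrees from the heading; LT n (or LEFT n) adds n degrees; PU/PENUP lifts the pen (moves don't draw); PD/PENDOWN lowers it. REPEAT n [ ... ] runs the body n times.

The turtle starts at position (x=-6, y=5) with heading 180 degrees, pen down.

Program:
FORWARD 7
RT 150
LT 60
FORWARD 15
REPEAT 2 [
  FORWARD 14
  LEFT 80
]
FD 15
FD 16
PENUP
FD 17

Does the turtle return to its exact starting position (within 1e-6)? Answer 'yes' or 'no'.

Answer: no

Derivation:
Executing turtle program step by step:
Start: pos=(-6,5), heading=180, pen down
FD 7: (-6,5) -> (-13,5) [heading=180, draw]
RT 150: heading 180 -> 30
LT 60: heading 30 -> 90
FD 15: (-13,5) -> (-13,20) [heading=90, draw]
REPEAT 2 [
  -- iteration 1/2 --
  FD 14: (-13,20) -> (-13,34) [heading=90, draw]
  LT 80: heading 90 -> 170
  -- iteration 2/2 --
  FD 14: (-13,34) -> (-26.787,36.431) [heading=170, draw]
  LT 80: heading 170 -> 250
]
FD 15: (-26.787,36.431) -> (-31.918,22.336) [heading=250, draw]
FD 16: (-31.918,22.336) -> (-37.39,7.301) [heading=250, draw]
PU: pen up
FD 17: (-37.39,7.301) -> (-43.204,-8.674) [heading=250, move]
Final: pos=(-43.204,-8.674), heading=250, 6 segment(s) drawn

Start position: (-6, 5)
Final position: (-43.204, -8.674)
Distance = 39.638; >= 1e-6 -> NOT closed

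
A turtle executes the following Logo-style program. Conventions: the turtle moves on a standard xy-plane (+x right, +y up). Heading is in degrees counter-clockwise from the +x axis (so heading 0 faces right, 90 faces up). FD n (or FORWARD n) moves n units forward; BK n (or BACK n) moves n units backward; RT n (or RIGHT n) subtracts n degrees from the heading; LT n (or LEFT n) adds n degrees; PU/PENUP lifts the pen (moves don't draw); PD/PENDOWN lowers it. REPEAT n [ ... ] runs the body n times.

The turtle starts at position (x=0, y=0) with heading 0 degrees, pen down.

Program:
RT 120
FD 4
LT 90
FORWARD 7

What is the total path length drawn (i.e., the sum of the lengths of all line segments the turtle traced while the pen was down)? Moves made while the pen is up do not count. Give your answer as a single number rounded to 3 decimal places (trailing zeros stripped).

Executing turtle program step by step:
Start: pos=(0,0), heading=0, pen down
RT 120: heading 0 -> 240
FD 4: (0,0) -> (-2,-3.464) [heading=240, draw]
LT 90: heading 240 -> 330
FD 7: (-2,-3.464) -> (4.062,-6.964) [heading=330, draw]
Final: pos=(4.062,-6.964), heading=330, 2 segment(s) drawn

Segment lengths:
  seg 1: (0,0) -> (-2,-3.464), length = 4
  seg 2: (-2,-3.464) -> (4.062,-6.964), length = 7
Total = 11

Answer: 11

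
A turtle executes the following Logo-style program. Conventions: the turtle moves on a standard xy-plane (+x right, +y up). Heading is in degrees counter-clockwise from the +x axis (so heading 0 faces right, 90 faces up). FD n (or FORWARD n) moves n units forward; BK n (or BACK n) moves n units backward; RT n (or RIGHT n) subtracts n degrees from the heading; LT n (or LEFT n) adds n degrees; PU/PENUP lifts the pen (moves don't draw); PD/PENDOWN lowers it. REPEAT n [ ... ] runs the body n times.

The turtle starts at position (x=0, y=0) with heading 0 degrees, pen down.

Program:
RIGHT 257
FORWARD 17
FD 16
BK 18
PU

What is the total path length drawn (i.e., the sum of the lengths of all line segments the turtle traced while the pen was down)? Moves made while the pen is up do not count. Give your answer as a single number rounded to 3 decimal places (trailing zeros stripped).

Answer: 51

Derivation:
Executing turtle program step by step:
Start: pos=(0,0), heading=0, pen down
RT 257: heading 0 -> 103
FD 17: (0,0) -> (-3.824,16.564) [heading=103, draw]
FD 16: (-3.824,16.564) -> (-7.423,32.154) [heading=103, draw]
BK 18: (-7.423,32.154) -> (-3.374,14.616) [heading=103, draw]
PU: pen up
Final: pos=(-3.374,14.616), heading=103, 3 segment(s) drawn

Segment lengths:
  seg 1: (0,0) -> (-3.824,16.564), length = 17
  seg 2: (-3.824,16.564) -> (-7.423,32.154), length = 16
  seg 3: (-7.423,32.154) -> (-3.374,14.616), length = 18
Total = 51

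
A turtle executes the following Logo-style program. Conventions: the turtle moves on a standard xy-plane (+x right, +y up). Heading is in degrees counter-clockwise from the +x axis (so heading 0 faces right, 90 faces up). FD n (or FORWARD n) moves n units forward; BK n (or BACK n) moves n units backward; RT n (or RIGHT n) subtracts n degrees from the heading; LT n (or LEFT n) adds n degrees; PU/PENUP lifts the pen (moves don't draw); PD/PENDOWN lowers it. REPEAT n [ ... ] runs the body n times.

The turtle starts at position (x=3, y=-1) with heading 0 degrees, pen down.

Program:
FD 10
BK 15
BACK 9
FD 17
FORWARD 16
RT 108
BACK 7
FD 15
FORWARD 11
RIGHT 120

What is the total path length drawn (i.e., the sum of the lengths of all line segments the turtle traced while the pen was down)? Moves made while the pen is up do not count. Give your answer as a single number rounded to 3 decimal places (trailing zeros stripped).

Answer: 100

Derivation:
Executing turtle program step by step:
Start: pos=(3,-1), heading=0, pen down
FD 10: (3,-1) -> (13,-1) [heading=0, draw]
BK 15: (13,-1) -> (-2,-1) [heading=0, draw]
BK 9: (-2,-1) -> (-11,-1) [heading=0, draw]
FD 17: (-11,-1) -> (6,-1) [heading=0, draw]
FD 16: (6,-1) -> (22,-1) [heading=0, draw]
RT 108: heading 0 -> 252
BK 7: (22,-1) -> (24.163,5.657) [heading=252, draw]
FD 15: (24.163,5.657) -> (19.528,-8.608) [heading=252, draw]
FD 11: (19.528,-8.608) -> (16.129,-19.07) [heading=252, draw]
RT 120: heading 252 -> 132
Final: pos=(16.129,-19.07), heading=132, 8 segment(s) drawn

Segment lengths:
  seg 1: (3,-1) -> (13,-1), length = 10
  seg 2: (13,-1) -> (-2,-1), length = 15
  seg 3: (-2,-1) -> (-11,-1), length = 9
  seg 4: (-11,-1) -> (6,-1), length = 17
  seg 5: (6,-1) -> (22,-1), length = 16
  seg 6: (22,-1) -> (24.163,5.657), length = 7
  seg 7: (24.163,5.657) -> (19.528,-8.608), length = 15
  seg 8: (19.528,-8.608) -> (16.129,-19.07), length = 11
Total = 100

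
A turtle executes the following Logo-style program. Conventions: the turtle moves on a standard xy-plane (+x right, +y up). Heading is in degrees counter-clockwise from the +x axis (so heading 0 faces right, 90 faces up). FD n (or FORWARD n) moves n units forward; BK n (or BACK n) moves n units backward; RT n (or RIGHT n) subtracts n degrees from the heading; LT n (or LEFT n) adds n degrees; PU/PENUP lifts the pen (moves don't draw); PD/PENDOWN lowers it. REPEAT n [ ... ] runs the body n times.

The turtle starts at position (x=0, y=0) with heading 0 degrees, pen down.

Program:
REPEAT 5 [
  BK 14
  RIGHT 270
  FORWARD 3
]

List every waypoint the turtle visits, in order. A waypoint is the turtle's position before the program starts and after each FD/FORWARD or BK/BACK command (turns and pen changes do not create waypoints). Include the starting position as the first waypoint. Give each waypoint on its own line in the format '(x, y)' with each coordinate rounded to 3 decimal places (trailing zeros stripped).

Answer: (0, 0)
(-14, 0)
(-14, 3)
(-14, -11)
(-17, -11)
(-3, -11)
(-3, -14)
(-3, 0)
(0, 0)
(-14, 0)
(-14, 3)

Derivation:
Executing turtle program step by step:
Start: pos=(0,0), heading=0, pen down
REPEAT 5 [
  -- iteration 1/5 --
  BK 14: (0,0) -> (-14,0) [heading=0, draw]
  RT 270: heading 0 -> 90
  FD 3: (-14,0) -> (-14,3) [heading=90, draw]
  -- iteration 2/5 --
  BK 14: (-14,3) -> (-14,-11) [heading=90, draw]
  RT 270: heading 90 -> 180
  FD 3: (-14,-11) -> (-17,-11) [heading=180, draw]
  -- iteration 3/5 --
  BK 14: (-17,-11) -> (-3,-11) [heading=180, draw]
  RT 270: heading 180 -> 270
  FD 3: (-3,-11) -> (-3,-14) [heading=270, draw]
  -- iteration 4/5 --
  BK 14: (-3,-14) -> (-3,0) [heading=270, draw]
  RT 270: heading 270 -> 0
  FD 3: (-3,0) -> (0,0) [heading=0, draw]
  -- iteration 5/5 --
  BK 14: (0,0) -> (-14,0) [heading=0, draw]
  RT 270: heading 0 -> 90
  FD 3: (-14,0) -> (-14,3) [heading=90, draw]
]
Final: pos=(-14,3), heading=90, 10 segment(s) drawn
Waypoints (11 total):
(0, 0)
(-14, 0)
(-14, 3)
(-14, -11)
(-17, -11)
(-3, -11)
(-3, -14)
(-3, 0)
(0, 0)
(-14, 0)
(-14, 3)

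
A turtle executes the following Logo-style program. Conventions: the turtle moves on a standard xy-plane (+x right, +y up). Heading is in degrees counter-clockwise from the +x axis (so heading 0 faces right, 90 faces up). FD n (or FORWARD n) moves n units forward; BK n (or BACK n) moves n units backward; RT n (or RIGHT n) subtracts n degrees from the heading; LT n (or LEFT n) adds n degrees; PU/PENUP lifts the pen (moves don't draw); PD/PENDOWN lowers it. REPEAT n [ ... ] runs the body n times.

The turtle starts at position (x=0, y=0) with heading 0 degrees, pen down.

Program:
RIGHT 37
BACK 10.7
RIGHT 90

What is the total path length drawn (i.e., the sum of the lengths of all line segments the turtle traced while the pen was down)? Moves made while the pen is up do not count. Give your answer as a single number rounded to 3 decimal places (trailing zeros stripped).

Executing turtle program step by step:
Start: pos=(0,0), heading=0, pen down
RT 37: heading 0 -> 323
BK 10.7: (0,0) -> (-8.545,6.439) [heading=323, draw]
RT 90: heading 323 -> 233
Final: pos=(-8.545,6.439), heading=233, 1 segment(s) drawn

Segment lengths:
  seg 1: (0,0) -> (-8.545,6.439), length = 10.7
Total = 10.7

Answer: 10.7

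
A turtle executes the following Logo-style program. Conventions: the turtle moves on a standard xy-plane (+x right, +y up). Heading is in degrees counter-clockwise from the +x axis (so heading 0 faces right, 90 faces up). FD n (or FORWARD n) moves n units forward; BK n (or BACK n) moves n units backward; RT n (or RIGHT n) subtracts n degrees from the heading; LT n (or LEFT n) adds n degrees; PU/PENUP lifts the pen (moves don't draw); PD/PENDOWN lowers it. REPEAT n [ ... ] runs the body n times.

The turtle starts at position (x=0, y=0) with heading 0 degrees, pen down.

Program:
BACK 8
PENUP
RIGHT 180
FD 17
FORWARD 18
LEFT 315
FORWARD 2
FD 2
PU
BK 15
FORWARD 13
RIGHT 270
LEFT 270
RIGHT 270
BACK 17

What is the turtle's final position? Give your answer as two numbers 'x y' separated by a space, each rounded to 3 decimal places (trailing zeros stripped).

Answer: -32.393 13.435

Derivation:
Executing turtle program step by step:
Start: pos=(0,0), heading=0, pen down
BK 8: (0,0) -> (-8,0) [heading=0, draw]
PU: pen up
RT 180: heading 0 -> 180
FD 17: (-8,0) -> (-25,0) [heading=180, move]
FD 18: (-25,0) -> (-43,0) [heading=180, move]
LT 315: heading 180 -> 135
FD 2: (-43,0) -> (-44.414,1.414) [heading=135, move]
FD 2: (-44.414,1.414) -> (-45.828,2.828) [heading=135, move]
PU: pen up
BK 15: (-45.828,2.828) -> (-35.222,-7.778) [heading=135, move]
FD 13: (-35.222,-7.778) -> (-44.414,1.414) [heading=135, move]
RT 270: heading 135 -> 225
LT 270: heading 225 -> 135
RT 270: heading 135 -> 225
BK 17: (-44.414,1.414) -> (-32.393,13.435) [heading=225, move]
Final: pos=(-32.393,13.435), heading=225, 1 segment(s) drawn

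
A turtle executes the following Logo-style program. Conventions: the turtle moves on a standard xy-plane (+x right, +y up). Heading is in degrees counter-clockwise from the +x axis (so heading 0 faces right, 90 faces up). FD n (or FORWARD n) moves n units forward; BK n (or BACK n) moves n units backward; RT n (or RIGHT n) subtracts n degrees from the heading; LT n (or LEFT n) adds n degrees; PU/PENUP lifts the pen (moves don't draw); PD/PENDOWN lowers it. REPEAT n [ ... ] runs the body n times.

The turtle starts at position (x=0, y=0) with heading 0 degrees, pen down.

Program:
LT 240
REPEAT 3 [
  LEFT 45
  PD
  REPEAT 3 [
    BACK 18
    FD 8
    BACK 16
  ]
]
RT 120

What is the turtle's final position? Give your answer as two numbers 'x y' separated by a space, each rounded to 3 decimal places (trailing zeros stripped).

Answer: -163.08 94.154

Derivation:
Executing turtle program step by step:
Start: pos=(0,0), heading=0, pen down
LT 240: heading 0 -> 240
REPEAT 3 [
  -- iteration 1/3 --
  LT 45: heading 240 -> 285
  PD: pen down
  REPEAT 3 [
    -- iteration 1/3 --
    BK 18: (0,0) -> (-4.659,17.387) [heading=285, draw]
    FD 8: (-4.659,17.387) -> (-2.588,9.659) [heading=285, draw]
    BK 16: (-2.588,9.659) -> (-6.729,25.114) [heading=285, draw]
    -- iteration 2/3 --
    BK 18: (-6.729,25.114) -> (-11.388,42.501) [heading=285, draw]
    FD 8: (-11.388,42.501) -> (-9.317,34.773) [heading=285, draw]
    BK 16: (-9.317,34.773) -> (-13.459,50.228) [heading=285, draw]
    -- iteration 3/3 --
    BK 18: (-13.459,50.228) -> (-18.117,67.615) [heading=285, draw]
    FD 8: (-18.117,67.615) -> (-16.047,59.887) [heading=285, draw]
    BK 16: (-16.047,59.887) -> (-20.188,75.342) [heading=285, draw]
  ]
  -- iteration 2/3 --
  LT 45: heading 285 -> 330
  PD: pen down
  REPEAT 3 [
    -- iteration 1/3 --
    BK 18: (-20.188,75.342) -> (-35.776,84.342) [heading=330, draw]
    FD 8: (-35.776,84.342) -> (-28.848,80.342) [heading=330, draw]
    BK 16: (-28.848,80.342) -> (-42.705,88.342) [heading=330, draw]
    -- iteration 2/3 --
    BK 18: (-42.705,88.342) -> (-58.293,97.342) [heading=330, draw]
    FD 8: (-58.293,97.342) -> (-51.365,93.342) [heading=330, draw]
    BK 16: (-51.365,93.342) -> (-65.221,101.342) [heading=330, draw]
    -- iteration 3/3 --
    BK 18: (-65.221,101.342) -> (-80.81,110.342) [heading=330, draw]
    FD 8: (-80.81,110.342) -> (-73.881,106.342) [heading=330, draw]
    BK 16: (-73.881,106.342) -> (-87.738,114.342) [heading=330, draw]
  ]
  -- iteration 3/3 --
  LT 45: heading 330 -> 15
  PD: pen down
  REPEAT 3 [
    -- iteration 1/3 --
    BK 18: (-87.738,114.342) -> (-105.125,109.683) [heading=15, draw]
    FD 8: (-105.125,109.683) -> (-97.397,111.754) [heading=15, draw]
    BK 16: (-97.397,111.754) -> (-112.852,107.613) [heading=15, draw]
    -- iteration 2/3 --
    BK 18: (-112.852,107.613) -> (-130.239,102.954) [heading=15, draw]
    FD 8: (-130.239,102.954) -> (-122.511,105.025) [heading=15, draw]
    BK 16: (-122.511,105.025) -> (-137.966,100.884) [heading=15, draw]
    -- iteration 3/3 --
    BK 18: (-137.966,100.884) -> (-155.353,96.225) [heading=15, draw]
    FD 8: (-155.353,96.225) -> (-147.625,98.295) [heading=15, draw]
    BK 16: (-147.625,98.295) -> (-163.08,94.154) [heading=15, draw]
  ]
]
RT 120: heading 15 -> 255
Final: pos=(-163.08,94.154), heading=255, 27 segment(s) drawn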